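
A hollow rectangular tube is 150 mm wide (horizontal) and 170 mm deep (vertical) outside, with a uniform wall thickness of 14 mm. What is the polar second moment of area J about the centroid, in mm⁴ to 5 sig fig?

Break the section into simple shapes (no overlaps), measuring from the bottom-left corner of the bounding box.
Outer rectangle: 150 × 170, A = 25 500 mm², y = 85 mm, Ī = 61 412 500 mm⁴.
Inner void (subtracted): 122 × 142, A = 17 324 mm², y = 85 mm, Ī = 29 110 095 mm⁴.
By symmetry the centroid is at mid-height, ȳ = 85 mm.
All pieces are centred on the centroidal x-axis, so I = ΣĪ (holes subtracted) = 32 302 405 mm⁴.
Repeating about the centroidal y-axis gives I_y = 26 324 965 mm⁴.
Polar second moment: J = I_x + I_y = 58 627 371 mm⁴.

J ≈ 5.8627 × 10⁷ mm⁴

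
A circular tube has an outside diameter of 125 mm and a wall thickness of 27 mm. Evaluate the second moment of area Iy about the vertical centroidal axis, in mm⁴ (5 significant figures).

Break the section into simple shapes (no overlaps), measuring from the bottom-left corner of the bounding box.
Outer circle: ⌀125, A = 12271.85 mm², x = 62.5 mm, Ī = 11 984 225 mm⁴.
Bore (subtracted): ⌀71, A = 3959.192 mm², x = 62.5 mm, Ī = 1 247 393 mm⁴.
By symmetry the centroid is at mid-width, x̄ = 62.5 mm.
All pieces are centred on the vertical centroidal axis, so I = ΣĪ (holes subtracted) = 10 736 832 mm⁴.

Iy ≈ 1.0737 × 10⁷ mm⁴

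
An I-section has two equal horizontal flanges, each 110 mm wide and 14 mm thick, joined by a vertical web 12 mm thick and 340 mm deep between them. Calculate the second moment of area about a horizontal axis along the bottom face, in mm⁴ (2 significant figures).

Break the section into simple shapes (no overlaps), measuring from the bottom-left corner of the bounding box.
Bottom flange: 110 × 14, A = 1 540 mm², y = 7 mm, Ī = 25 153 mm⁴.
Web: 12 × 340, A = 4 080 mm², y = 184 mm, Ī = 39 304 000 mm⁴.
Top flange: 110 × 14, A = 1 540 mm², y = 361 mm, Ī = 25 153 mm⁴.
Transfer each piece to the bottom edge using Ī + A·d² with d = y − 0:
  bottom flange: d = 7 mm → contributes +100 613 mm⁴
  web: d = 184 mm → contributes +177 436 480 mm⁴
  top flange: d = 361 mm → contributes +200 719 493 mm⁴
Total I = 378 256 587 mm⁴.

I_base ≈ 3.8 × 10⁸ mm⁴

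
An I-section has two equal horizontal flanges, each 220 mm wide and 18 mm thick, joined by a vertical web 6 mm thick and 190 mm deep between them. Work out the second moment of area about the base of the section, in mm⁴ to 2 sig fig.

I_base ≈ 2.0 × 10⁸ mm⁴

Break the section into simple shapes (no overlaps), measuring from the bottom-left corner of the bounding box.
Bottom flange: 220 × 18, A = 3 960 mm², y = 9 mm, Ī = 106 920 mm⁴.
Web: 6 × 190, A = 1 140 mm², y = 113 mm, Ī = 3 429 500 mm⁴.
Top flange: 220 × 18, A = 3 960 mm², y = 217 mm, Ī = 106 920 mm⁴.
Transfer each piece to the base of the section using Ī + A·d² with d = y − 0:
  bottom flange: d = 9 mm → contributes +427 680 mm⁴
  web: d = 113 mm → contributes +17 986 160 mm⁴
  top flange: d = 217 mm → contributes +186 579 360 mm⁴
Total I = 204 993 200 mm⁴.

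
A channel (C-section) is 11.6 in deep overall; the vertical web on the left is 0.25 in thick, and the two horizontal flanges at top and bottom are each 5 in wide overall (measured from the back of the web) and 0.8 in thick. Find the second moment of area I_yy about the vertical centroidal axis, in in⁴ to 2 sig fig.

Split into non-overlapping primitives; take the origin at the lower-left of the bounding box.
Web: 0.25 × 11.6, A = 2.9 in², x = 0.125 in, Ī = 0.0151 in⁴.
Top flange (beyond web): 4.75 × 0.8, A = 3.8 in², x = 2.625 in, Ī = 7.145 in⁴.
Bottom flange (beyond web): 4.75 × 0.8, A = 3.8 in², x = 2.625 in, Ī = 7.145 in⁴.
Centroid: x̄ = ΣA·x / ΣA = 1.935 in.
Transfer each piece to the vertical centroidal axis using Ī + A·d² with d = x − 1.935:
  web: d = -1.81 in → contributes +9.511 in⁴
  top flange (beyond web): d = 0.6905 in → contributes +8.956 in⁴
  bottom flange (beyond web): d = 0.6905 in → contributes +8.956 in⁴
Total I = 27.42 in⁴.

I_yy ≈ 27 in⁴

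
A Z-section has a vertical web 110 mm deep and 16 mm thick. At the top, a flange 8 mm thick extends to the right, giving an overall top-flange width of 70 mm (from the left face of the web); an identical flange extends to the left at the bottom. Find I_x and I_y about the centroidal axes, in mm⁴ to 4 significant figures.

Split into non-overlapping primitives; take the origin at the lower-left of the bounding box.
Web: 16 × 110, A = 1 760 mm², y = 55 mm, Ī = 1 774 667 mm⁴.
Top flange (beyond web): 54 × 8, A = 432 mm², y = 106 mm, Ī = 2 304 mm⁴.
Bottom flange (beyond web): 54 × 8, A = 432 mm², y = 4 mm, Ī = 2 304 mm⁴.
Centroid: ȳ = ΣA·y / ΣA = 55 mm.
Transfer each piece to the centroidal x-axis using Ī + A·d² with d = y − 55:
  web: d = 0 mm → contributes +1 774 667 mm⁴
  top flange (beyond web): d = 51 mm → contributes +1 125 936 mm⁴
  bottom flange (beyond web): d = -51 mm → contributes +1 125 936 mm⁴
Total I = 4 026 539 mm⁴.
For the y-axis: x̄ = 62 mm.
Repeating about the centroidal y-axis gives I_y = 1 305 899 mm⁴.

I_x ≈ 4.027 × 10⁶ mm⁴, I_y ≈ 1.306 × 10⁶ mm⁴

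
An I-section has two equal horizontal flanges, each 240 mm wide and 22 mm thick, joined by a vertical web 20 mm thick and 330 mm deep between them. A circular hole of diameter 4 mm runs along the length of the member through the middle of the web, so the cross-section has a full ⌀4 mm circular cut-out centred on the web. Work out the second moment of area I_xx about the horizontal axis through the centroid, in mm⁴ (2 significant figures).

Decompose the section into non-overlapping parts with the origin at the bottom-left of its bounding rectangle.
Bottom flange: 240 × 22, A = 5 280 mm², y = 11 mm, Ī = 212 960 mm⁴.
Web: 20 × 330, A = 6 600 mm², y = 187 mm, Ī = 59 895 000 mm⁴.
Top flange: 240 × 22, A = 5 280 mm², y = 363 mm, Ī = 212 960 mm⁴.
Hole (subtracted): ⌀4, A = 12.57 mm², y = 187 mm, Ī = 12.57 mm⁴.
By symmetry the centroid is at mid-height, ȳ = 187 mm.
Transfer each piece to the horizontal axis through the centroid using Ī + A·d² with d = y − 187:
  bottom flange: d = -176 mm → contributes +163 766 240 mm⁴
  web: d = 0 mm → contributes +59 895 000 mm⁴
  top flange: d = 176 mm → contributes +163 766 240 mm⁴
  hole: d = 0 mm → contributes −12.57 mm⁴
Total I = 387 427 467 mm⁴.

I_xx ≈ 3.9 × 10⁸ mm⁴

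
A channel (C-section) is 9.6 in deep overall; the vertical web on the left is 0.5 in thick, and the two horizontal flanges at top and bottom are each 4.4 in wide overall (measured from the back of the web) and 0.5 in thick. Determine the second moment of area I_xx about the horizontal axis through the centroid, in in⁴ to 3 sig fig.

Split into non-overlapping primitives; take the origin at the lower-left of the bounding box.
Web: 0.5 × 9.6, A = 4.8 in², y = 4.8 in, Ī = 36.864 in⁴.
Top flange (beyond web): 3.9 × 0.5, A = 1.95 in², y = 9.35 in, Ī = 0.040625 in⁴.
Bottom flange (beyond web): 3.9 × 0.5, A = 1.95 in², y = 0.25 in, Ī = 0.040625 in⁴.
By symmetry the centroid is at mid-height, ȳ = 4.8 in.
Transfer each piece to the horizontal axis through the centroid using Ī + A·d² with d = y − 4.8:
  web: d = 0 in → contributes +36.864 in⁴
  top flange (beyond web): d = 4.55 in → contributes +40.411 in⁴
  bottom flange (beyond web): d = -4.55 in → contributes +40.411 in⁴
Total I = 117.69 in⁴.

I_xx ≈ 118 in⁴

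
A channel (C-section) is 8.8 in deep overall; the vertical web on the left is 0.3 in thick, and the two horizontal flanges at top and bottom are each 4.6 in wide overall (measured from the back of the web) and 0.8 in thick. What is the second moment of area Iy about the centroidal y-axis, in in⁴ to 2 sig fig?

Iy ≈ 21 in⁴

Split into non-overlapping primitives; take the origin at the lower-left of the bounding box.
Web: 0.3 × 8.8, A = 2.64 in², x = 0.15 in, Ī = 0.0198 in⁴.
Top flange (beyond web): 4.3 × 0.8, A = 3.44 in², x = 2.45 in, Ī = 5.3 in⁴.
Bottom flange (beyond web): 4.3 × 0.8, A = 3.44 in², x = 2.45 in, Ī = 5.3 in⁴.
Centroid: x̄ = ΣA·x / ΣA = 1.812 in.
Transfer each piece to the centroidal y-axis using Ī + A·d² with d = x − 1.812:
  web: d = -1.662 in → contributes +7.314 in⁴
  top flange (beyond web): d = 0.6378 in → contributes +6.7 in⁴
  bottom flange (beyond web): d = 0.6378 in → contributes +6.7 in⁴
Total I = 20.71 in⁴.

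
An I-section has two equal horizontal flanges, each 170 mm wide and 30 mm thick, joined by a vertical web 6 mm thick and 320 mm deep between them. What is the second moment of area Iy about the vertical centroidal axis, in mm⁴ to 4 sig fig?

Iy ≈ 2.457 × 10⁷ mm⁴

Treat the section as a set of non-overlapping primitives; coordinates are from the bounding-box lower-left.
Bottom flange: 170 × 30, A = 5 100 mm², x = 85 mm, Ī = 12 282 500 mm⁴.
Web: 6 × 320, A = 1 920 mm², x = 85 mm, Ī = 5 760 mm⁴.
Top flange: 170 × 30, A = 5 100 mm², x = 85 mm, Ī = 12 282 500 mm⁴.
By symmetry the centroid is at mid-width, x̄ = 85 mm.
All pieces are centred on the vertical centroidal axis, so I = ΣĪ = 24 570 760 mm⁴.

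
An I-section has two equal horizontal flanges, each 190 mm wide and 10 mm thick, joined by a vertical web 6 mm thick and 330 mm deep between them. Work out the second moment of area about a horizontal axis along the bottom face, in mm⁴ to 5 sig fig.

I_base ≈ 3.0483 × 10⁸ mm⁴

Decompose the section into non-overlapping parts with the origin at the bottom-left of its bounding rectangle.
Bottom flange: 190 × 10, A = 1 900 mm², y = 5 mm, Ī = 15833.33 mm⁴.
Web: 6 × 330, A = 1 980 mm², y = 175 mm, Ī = 17 968 500 mm⁴.
Top flange: 190 × 10, A = 1 900 mm², y = 345 mm, Ī = 15833.33 mm⁴.
Transfer each piece to a horizontal axis along the bottom face using Ī + A·d² with d = y − 0:
  bottom flange: d = 5 mm → contributes +63333.33 mm⁴
  web: d = 175 mm → contributes +78 606 000 mm⁴
  top flange: d = 345 mm → contributes +226 163 333 mm⁴
Total I = 304 832 667 mm⁴.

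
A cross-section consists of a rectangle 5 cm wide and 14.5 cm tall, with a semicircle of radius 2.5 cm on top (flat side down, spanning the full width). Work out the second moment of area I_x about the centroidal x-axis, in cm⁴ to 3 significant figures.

Split into non-overlapping primitives; take the origin at the lower-left of the bounding box.
Rectangular body: 5 × 14.5, A = 72.5 cm², y = 7.25 cm, Ī = 1270.3 cm⁴.
Semicircular cap: semicircle r = 2.5, A = 9.8175 cm², y = 15.561 cm, Ī = 4.2874 cm⁴.
Centroid: ȳ = ΣA·y / ΣA = 8.2412 cm.
Transfer each piece to the centroidal x-axis using Ī + A·d² with d = y − 8.2412:
  rectangular body: d = -0.9912 cm → contributes +1341.5 cm⁴
  semicircular cap: d = 7.3198 cm → contributes +530.31 cm⁴
Total I = 1871.8 cm⁴.

I_x ≈ 1870 cm⁴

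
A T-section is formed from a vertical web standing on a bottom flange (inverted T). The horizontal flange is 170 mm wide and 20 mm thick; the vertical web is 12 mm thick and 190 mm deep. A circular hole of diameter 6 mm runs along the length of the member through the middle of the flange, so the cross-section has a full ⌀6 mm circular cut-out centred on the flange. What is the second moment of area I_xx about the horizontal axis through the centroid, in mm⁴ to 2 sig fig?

Treat the section as a set of non-overlapping primitives; coordinates are from the bounding-box lower-left.
Flange: 170 × 20, A = 3 400 mm², y = 10 mm, Ī = 113 333 mm⁴.
Web: 12 × 190, A = 2 280 mm², y = 115 mm, Ī = 6 859 000 mm⁴.
Hole (subtracted): ⌀6, A = 28.27 mm², y = 10 mm, Ī = 63.62 mm⁴.
Centroid: ȳ = ΣA·y / ΣA = 52.36 mm.
Transfer each piece to the horizontal axis through the centroid using Ī + A·d² with d = y − 52.36:
  flange: d = -42.36 mm → contributes +6 213 828 mm⁴
  web: d = 62.64 mm → contributes +15 805 553 mm⁴
  hole: d = -42.36 mm → contributes −50 795 mm⁴
Total I = 21 968 586 mm⁴.

I_xx ≈ 2.2 × 10⁷ mm⁴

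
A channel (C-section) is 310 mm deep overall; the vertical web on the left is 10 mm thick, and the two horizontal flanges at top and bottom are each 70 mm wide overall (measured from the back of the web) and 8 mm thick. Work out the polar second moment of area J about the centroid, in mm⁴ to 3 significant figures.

J ≈ 4.79 × 10⁷ mm⁴

Decompose the section into non-overlapping parts with the origin at the bottom-left of its bounding rectangle.
Web: 10 × 310, A = 3 100 mm², y = 155 mm, Ī = 24 825 833 mm⁴.
Top flange (beyond web): 60 × 8, A = 480 mm², y = 306 mm, Ī = 2 560 mm⁴.
Bottom flange (beyond web): 60 × 8, A = 480 mm², y = 4 mm, Ī = 2 560 mm⁴.
By symmetry the centroid is at mid-height, ȳ = 155 mm.
Transfer each piece to the centroidal x-axis using Ī + A·d² with d = y − 155:
  web: d = 0 mm → contributes +24 825 833 mm⁴
  top flange (beyond web): d = 151 mm → contributes +10 947 040 mm⁴
  bottom flange (beyond web): d = -151 mm → contributes +10 947 040 mm⁴
Total I = 46 719 913 mm⁴.
For the y-axis: x̄ = 13.276 mm.
Repeating about the centroidal y-axis gives I_y = 1 211 764 mm⁴.
Polar second moment: J = I_x + I_y = 47 931 678 mm⁴.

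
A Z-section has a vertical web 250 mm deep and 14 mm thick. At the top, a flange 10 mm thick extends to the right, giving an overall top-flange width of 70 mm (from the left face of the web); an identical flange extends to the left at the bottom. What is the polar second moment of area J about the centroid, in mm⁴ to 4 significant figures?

J ≈ 3.609 × 10⁷ mm⁴

Treat the section as a set of non-overlapping primitives; coordinates are from the bounding-box lower-left.
Web: 14 × 250, A = 3 500 mm², y = 125 mm, Ī = 18 229 167 mm⁴.
Top flange (beyond web): 56 × 10, A = 560 mm², y = 245 mm, Ī = 4666.67 mm⁴.
Bottom flange (beyond web): 56 × 10, A = 560 mm², y = 5 mm, Ī = 4666.67 mm⁴.
Centroid: ȳ = ΣA·y / ΣA = 125 mm.
Transfer each piece to the centroidal x-axis using Ī + A·d² with d = y − 125:
  web: d = 0 mm → contributes +18 229 167 mm⁴
  top flange (beyond web): d = 120 mm → contributes +8 068 667 mm⁴
  bottom flange (beyond web): d = -120 mm → contributes +8 068 667 mm⁴
Total I = 34 366 500 mm⁴.
For the y-axis: x̄ = 63 mm.
Repeating about the centroidal y-axis gives I_y = 1 721 860 mm⁴.
Polar second moment: J = I_x + I_y = 36 088 360 mm⁴.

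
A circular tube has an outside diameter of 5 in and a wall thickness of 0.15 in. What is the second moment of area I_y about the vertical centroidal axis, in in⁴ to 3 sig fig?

Break the section into simple shapes (no overlaps), measuring from the bottom-left corner of the bounding box.
Outer circle: ⌀5, A = 19.635 in², x = 2.5 in, Ī = 30.68 in⁴.
Bore (subtracted): ⌀4.7, A = 17.349 in², x = 2.5 in, Ī = 23.953 in⁴.
By symmetry the centroid is at mid-width, x̄ = 2.5 in.
All pieces are centred on the vertical centroidal axis, so I = ΣĪ (holes subtracted) = 6.7265 in⁴.

I_y ≈ 6.73 in⁴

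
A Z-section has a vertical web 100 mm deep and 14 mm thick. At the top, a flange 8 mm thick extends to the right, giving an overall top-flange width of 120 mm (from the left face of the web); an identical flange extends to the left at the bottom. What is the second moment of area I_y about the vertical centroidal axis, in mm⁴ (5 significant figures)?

Decompose the section into non-overlapping parts with the origin at the bottom-left of its bounding rectangle.
Web: 14 × 100, A = 1 400 mm², x = 113 mm, Ī = 22866.67 mm⁴.
Top flange (beyond web): 106 × 8, A = 848 mm², x = 173 mm, Ī = 794010.7 mm⁴.
Bottom flange (beyond web): 106 × 8, A = 848 mm², x = 53 mm, Ī = 794010.7 mm⁴.
Centroid: x̄ = ΣA·x / ΣA = 113 mm.
Transfer each piece to the vertical centroidal axis using Ī + A·d² with d = x − 113:
  web: d = 0 mm → contributes +22866.67 mm⁴
  top flange (beyond web): d = 60 mm → contributes +3 846 811 mm⁴
  bottom flange (beyond web): d = -60 mm → contributes +3 846 811 mm⁴
Total I = 7 716 488 mm⁴.

I_y ≈ 7.7165 × 10⁶ mm⁴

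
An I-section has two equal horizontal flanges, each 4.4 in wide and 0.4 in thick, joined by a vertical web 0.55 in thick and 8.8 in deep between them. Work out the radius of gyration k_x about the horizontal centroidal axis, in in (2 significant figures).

Break the section into simple shapes (no overlaps), measuring from the bottom-left corner of the bounding box.
Bottom flange: 4.4 × 0.4, A = 1.76 in², y = 0.2 in, Ī = 0.02347 in⁴.
Web: 0.55 × 8.8, A = 4.84 in², y = 4.8 in, Ī = 31.23 in⁴.
Top flange: 4.4 × 0.4, A = 1.76 in², y = 9.4 in, Ī = 0.02347 in⁴.
By symmetry the centroid is at mid-height, ȳ = 4.8 in.
Transfer each piece to the horizontal centroidal axis using Ī + A·d² with d = y − 4.8:
  bottom flange: d = -4.6 in → contributes +37.27 in⁴
  web: d = 0 in → contributes +31.23 in⁴
  top flange: d = 4.6 in → contributes +37.27 in⁴
Total I = 105.8 in⁴.
Radius of gyration: k = √(I/A) = √(105.8 / 8.36) = 3.557 in.

k_x ≈ 3.6 in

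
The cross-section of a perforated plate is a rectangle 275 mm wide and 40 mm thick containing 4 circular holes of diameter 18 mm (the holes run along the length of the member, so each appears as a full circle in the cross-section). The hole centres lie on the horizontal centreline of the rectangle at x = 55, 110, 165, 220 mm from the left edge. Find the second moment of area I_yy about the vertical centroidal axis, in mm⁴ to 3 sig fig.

Decompose the section into non-overlapping parts with the origin at the bottom-left of its bounding rectangle.
Plate: 275 × 40, A = 11 000 mm², x = 137.5 mm, Ī = 69 322 917 mm⁴.
Hole 1 (subtracted): ⌀18, A = 254.47 mm², x = 55 mm, Ī = 5 153 mm⁴.
Hole 2 (subtracted): ⌀18, A = 254.47 mm², x = 110 mm, Ī = 5 153 mm⁴.
Hole 3 (subtracted): ⌀18, A = 254.47 mm², x = 165 mm, Ī = 5 153 mm⁴.
Hole 4 (subtracted): ⌀18, A = 254.47 mm², x = 220 mm, Ī = 5 153 mm⁴.
By symmetry the centroid is at mid-width, x̄ = 137.5 mm.
Transfer each piece to the vertical centroidal axis using Ī + A·d² with d = x − 137.5:
  plate: d = 0 mm → contributes +69 322 917 mm⁴
  hole 1: d = -82.5 mm → contributes −1 737 133 mm⁴
  hole 2: d = -27.5 mm → contributes −197 595 mm⁴
  hole 3: d = 27.5 mm → contributes −197 595 mm⁴
  hole 4: d = 82.5 mm → contributes −1 737 133 mm⁴
Total I = 65 453 461 mm⁴.

I_yy ≈ 6.55 × 10⁷ mm⁴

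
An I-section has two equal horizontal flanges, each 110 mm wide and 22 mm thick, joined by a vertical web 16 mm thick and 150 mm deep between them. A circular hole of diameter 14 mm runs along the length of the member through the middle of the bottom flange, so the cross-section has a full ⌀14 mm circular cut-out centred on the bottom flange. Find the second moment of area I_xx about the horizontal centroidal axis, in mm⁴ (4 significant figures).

Split into non-overlapping primitives; take the origin at the lower-left of the bounding box.
Bottom flange: 110 × 22, A = 2 420 mm², y = 11 mm, Ī = 97606.7 mm⁴.
Web: 16 × 150, A = 2 400 mm², y = 97 mm, Ī = 4 500 000 mm⁴.
Top flange: 110 × 22, A = 2 420 mm², y = 183 mm, Ī = 97606.7 mm⁴.
Hole (subtracted): ⌀14, A = 153.938 mm², y = 11 mm, Ī = 1885.74 mm⁴.
Centroid: ȳ = ΣA·y / ΣA = 98.8683 mm.
Transfer each piece to the horizontal centroidal axis using Ī + A·d² with d = y − 98.8683:
  bottom flange: d = -87.8683 mm → contributes +18 782 022 mm⁴
  web: d = -1.86827 mm → contributes +4 508 377 mm⁴
  top flange: d = 84.1317 mm → contributes +17 226 725 mm⁴
  hole: d = -87.8683 mm → contributes −1 190 416 mm⁴
Total I = 39 326 708 mm⁴.

I_xx ≈ 3.933 × 10⁷ mm⁴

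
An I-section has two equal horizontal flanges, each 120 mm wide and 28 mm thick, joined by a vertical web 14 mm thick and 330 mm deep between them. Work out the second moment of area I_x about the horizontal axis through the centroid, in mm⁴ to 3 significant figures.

Treat the section as a set of non-overlapping primitives; coordinates are from the bounding-box lower-left.
Bottom flange: 120 × 28, A = 3 360 mm², y = 14 mm, Ī = 219 520 mm⁴.
Web: 14 × 330, A = 4 620 mm², y = 193 mm, Ī = 41 926 500 mm⁴.
Top flange: 120 × 28, A = 3 360 mm², y = 372 mm, Ī = 219 520 mm⁴.
By symmetry the centroid is at mid-height, ȳ = 193 mm.
Transfer each piece to the horizontal axis through the centroid using Ī + A·d² with d = y − 193:
  bottom flange: d = -179 mm → contributes +107 877 280 mm⁴
  web: d = 0 mm → contributes +41 926 500 mm⁴
  top flange: d = 179 mm → contributes +107 877 280 mm⁴
Total I = 257 681 060 mm⁴.

I_x ≈ 2.58 × 10⁸ mm⁴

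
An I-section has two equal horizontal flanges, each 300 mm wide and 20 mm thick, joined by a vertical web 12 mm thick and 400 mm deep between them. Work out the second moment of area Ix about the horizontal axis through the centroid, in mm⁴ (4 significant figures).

Ix ≈ 5.936 × 10⁸ mm⁴

Split into non-overlapping primitives; take the origin at the lower-left of the bounding box.
Bottom flange: 300 × 20, A = 6 000 mm², y = 10 mm, Ī = 200 000 mm⁴.
Web: 12 × 400, A = 4 800 mm², y = 220 mm, Ī = 64 000 000 mm⁴.
Top flange: 300 × 20, A = 6 000 mm², y = 430 mm, Ī = 200 000 mm⁴.
By symmetry the centroid is at mid-height, ȳ = 220 mm.
Transfer each piece to the horizontal axis through the centroid using Ī + A·d² with d = y − 220:
  bottom flange: d = -210 mm → contributes +264 800 000 mm⁴
  web: d = 0 mm → contributes +64 000 000 mm⁴
  top flange: d = 210 mm → contributes +264 800 000 mm⁴
Total I = 593 600 000 mm⁴.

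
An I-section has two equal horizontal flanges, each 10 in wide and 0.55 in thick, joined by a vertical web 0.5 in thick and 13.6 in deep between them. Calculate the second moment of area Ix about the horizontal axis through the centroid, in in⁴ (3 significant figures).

Ix ≈ 656 in⁴

Split into non-overlapping primitives; take the origin at the lower-left of the bounding box.
Bottom flange: 10 × 0.55, A = 5.5 in², y = 0.275 in, Ī = 0.13865 in⁴.
Web: 0.5 × 13.6, A = 6.8 in², y = 7.35 in, Ī = 104.81 in⁴.
Top flange: 10 × 0.55, A = 5.5 in², y = 14.425 in, Ī = 0.13865 in⁴.
By symmetry the centroid is at mid-height, ȳ = 7.35 in.
Transfer each piece to the horizontal axis through the centroid using Ī + A·d² with d = y − 7.35:
  bottom flange: d = -7.075 in → contributes +275.44 in⁴
  web: d = 0 in → contributes +104.81 in⁴
  top flange: d = 7.075 in → contributes +275.44 in⁴
Total I = 655.7 in⁴.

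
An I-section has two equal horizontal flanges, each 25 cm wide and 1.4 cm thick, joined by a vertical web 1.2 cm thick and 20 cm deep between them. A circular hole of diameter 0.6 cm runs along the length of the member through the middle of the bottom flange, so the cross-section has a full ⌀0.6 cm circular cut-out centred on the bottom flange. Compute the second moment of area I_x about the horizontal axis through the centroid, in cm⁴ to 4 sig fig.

Decompose the section into non-overlapping parts with the origin at the bottom-left of its bounding rectangle.
Bottom flange: 25 × 1.4, A = 35 cm², y = 0.7 cm, Ī = 5.71667 cm⁴.
Web: 1.2 × 20, A = 24 cm², y = 11.4 cm, Ī = 800 cm⁴.
Top flange: 25 × 1.4, A = 35 cm², y = 22.1 cm, Ī = 5.71667 cm⁴.
Hole (subtracted): ⌀0.6, A = 0.282743 cm², y = 0.7 cm, Ī = 0.00636173 cm⁴.
Centroid: ȳ = ΣA·y / ΣA = 11.4323 cm.
Transfer each piece to the horizontal axis through the centroid using Ī + A·d² with d = y − 11.4323:
  bottom flange: d = -10.7323 cm → contributes +4037.08 cm⁴
  web: d = -0.0322817 cm → contributes +800.025 cm⁴
  top flange: d = 10.6677 cm → contributes +3988.72 cm⁴
  hole: d = -10.7323 cm → contributes −32.5733 cm⁴
Total I = 8793.26 cm⁴.

I_x ≈ 8793 cm⁴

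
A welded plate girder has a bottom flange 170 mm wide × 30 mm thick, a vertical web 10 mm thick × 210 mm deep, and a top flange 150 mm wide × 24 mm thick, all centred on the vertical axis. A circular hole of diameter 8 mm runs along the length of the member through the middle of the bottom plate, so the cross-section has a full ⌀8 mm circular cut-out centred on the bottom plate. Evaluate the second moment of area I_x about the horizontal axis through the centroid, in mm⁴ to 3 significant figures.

I_x ≈ 1.27 × 10⁸ mm⁴

Split into non-overlapping primitives; take the origin at the lower-left of the bounding box.
Bottom plate: 170 × 30, A = 5 100 mm², y = 15 mm, Ī = 382 500 mm⁴.
Web plate: 10 × 210, A = 2 100 mm², y = 135 mm, Ī = 7 717 500 mm⁴.
Top plate: 150 × 24, A = 3 600 mm², y = 252 mm, Ī = 172 800 mm⁴.
Hole (subtracted): ⌀8, A = 50.265 mm², y = 15 mm, Ī = 201.06 mm⁴.
Centroid: ȳ = ΣA·y / ΣA = 117.81 mm.
Transfer each piece to the horizontal axis through the centroid using Ī + A·d² with d = y − 117.81:
  bottom plate: d = -102.81 mm → contributes +54 290 901 mm⁴
  web plate: d = 17.188 mm → contributes +8 337 909 mm⁴
  top plate: d = 134.19 mm → contributes +64 996 063 mm⁴
  hole: d = -102.81 mm → contributes −531 521 mm⁴
Total I = 127 093 352 mm⁴.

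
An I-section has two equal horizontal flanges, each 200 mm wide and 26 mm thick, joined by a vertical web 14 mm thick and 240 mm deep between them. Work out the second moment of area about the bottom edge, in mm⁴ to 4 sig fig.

I_base ≈ 4.940 × 10⁸ mm⁴

Treat the section as a set of non-overlapping primitives; coordinates are from the bounding-box lower-left.
Bottom flange: 200 × 26, A = 5 200 mm², y = 13 mm, Ī = 292 933 mm⁴.
Web: 14 × 240, A = 3 360 mm², y = 146 mm, Ī = 16 128 000 mm⁴.
Top flange: 200 × 26, A = 5 200 mm², y = 279 mm, Ī = 292 933 mm⁴.
Transfer each piece to a horizontal axis along the bottom face using Ī + A·d² with d = y − 0:
  bottom flange: d = 13 mm → contributes +1 171 733 mm⁴
  web: d = 146 mm → contributes +87 749 760 mm⁴
  top flange: d = 279 mm → contributes +405 066 133 mm⁴
Total I = 493 987 627 mm⁴.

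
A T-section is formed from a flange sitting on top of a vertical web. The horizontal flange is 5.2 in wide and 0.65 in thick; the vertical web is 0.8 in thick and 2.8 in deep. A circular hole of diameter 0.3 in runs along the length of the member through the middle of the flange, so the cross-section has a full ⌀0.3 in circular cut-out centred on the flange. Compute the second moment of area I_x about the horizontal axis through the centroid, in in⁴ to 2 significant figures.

I_x ≈ 5.6 in⁴

Split into non-overlapping primitives; take the origin at the lower-left of the bounding box.
Flange: 5.2 × 0.65, A = 3.38 in², y = 3.125 in, Ī = 0.119 in⁴.
Web: 0.8 × 2.8, A = 2.24 in², y = 1.4 in, Ī = 1.463 in⁴.
Hole (subtracted): ⌀0.3, A = 0.07069 in², y = 3.125 in, Ī = 0.0003976 in⁴.
Centroid: ȳ = ΣA·y / ΣA = 2.429 in.
Transfer each piece to the horizontal axis through the centroid using Ī + A·d² with d = y − 2.429:
  flange: d = 0.6963 in → contributes +1.758 in⁴
  web: d = -1.029 in → contributes +3.834 in⁴
  hole: d = 0.6963 in → contributes −0.03467 in⁴
Total I = 5.557 in⁴.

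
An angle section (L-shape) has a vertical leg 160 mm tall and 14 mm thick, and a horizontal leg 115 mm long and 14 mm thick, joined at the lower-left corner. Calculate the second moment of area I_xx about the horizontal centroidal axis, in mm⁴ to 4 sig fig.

Split into non-overlapping primitives; take the origin at the lower-left of the bounding box.
Vertical leg: 14 × 160, A = 2 240 mm², y = 80 mm, Ī = 4 778 667 mm⁴.
Horizontal leg (remainder): 101 × 14, A = 1 414 mm², y = 7 mm, Ī = 23095.3 mm⁴.
Centroid: ȳ = ΣA·y / ΣA = 51.751 mm.
Transfer each piece to the horizontal centroidal axis using Ī + A·d² with d = y − 51.751:
  vertical leg: d = 28.249 mm → contributes +6 566 205 mm⁴
  horizontal leg (remainder): d = -44.751 mm → contributes +2 854 840 mm⁴
Total I = 9 421 045 mm⁴.

I_xx ≈ 9.421 × 10⁶ mm⁴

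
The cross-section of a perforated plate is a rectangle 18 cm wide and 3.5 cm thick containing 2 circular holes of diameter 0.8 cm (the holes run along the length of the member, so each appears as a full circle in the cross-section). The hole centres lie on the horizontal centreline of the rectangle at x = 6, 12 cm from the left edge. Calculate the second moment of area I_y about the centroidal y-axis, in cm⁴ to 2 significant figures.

I_y ≈ 1700 cm⁴

Treat the section as a set of non-overlapping primitives; coordinates are from the bounding-box lower-left.
Plate: 18 × 3.5, A = 63 cm², x = 9 cm, Ī = 1 701 cm⁴.
Hole 1 (subtracted): ⌀0.8, A = 0.5027 cm², x = 6 cm, Ī = 0.02011 cm⁴.
Hole 2 (subtracted): ⌀0.8, A = 0.5027 cm², x = 12 cm, Ī = 0.02011 cm⁴.
By symmetry the centroid is at mid-width, x̄ = 9 cm.
Transfer each piece to the centroidal y-axis using Ī + A·d² with d = x − 9:
  plate: d = 0 cm → contributes +1 701 cm⁴
  hole 1: d = -3 cm → contributes −4.544 cm⁴
  hole 2: d = 3 cm → contributes −4.544 cm⁴
Total I = 1 692 cm⁴.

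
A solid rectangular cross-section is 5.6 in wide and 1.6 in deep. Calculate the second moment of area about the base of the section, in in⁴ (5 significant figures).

The section: 5.6 × 1.6, A = 8.96 in², y = 0.8 in, Ī = 1.911467 in⁴.
Transfer it to a horizontal axis along the bottom face using Ī + A·d² with d = y − 0:
  the section: d = 0.8 in → contributes +7.645867 in⁴
Total I = 7.645867 in⁴.

I_base ≈ 7.6459 in⁴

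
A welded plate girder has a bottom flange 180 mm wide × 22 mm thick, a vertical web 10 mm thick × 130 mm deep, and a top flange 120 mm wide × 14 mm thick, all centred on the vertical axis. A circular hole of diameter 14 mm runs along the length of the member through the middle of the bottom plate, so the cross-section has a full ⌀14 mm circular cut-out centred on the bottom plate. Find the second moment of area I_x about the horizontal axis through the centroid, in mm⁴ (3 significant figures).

Break the section into simple shapes (no overlaps), measuring from the bottom-left corner of the bounding box.
Bottom plate: 180 × 22, A = 3 960 mm², y = 11 mm, Ī = 159 720 mm⁴.
Web plate: 10 × 130, A = 1 300 mm², y = 87 mm, Ī = 1 830 833 mm⁴.
Top plate: 120 × 14, A = 1 680 mm², y = 159 mm, Ī = 27 440 mm⁴.
Hole (subtracted): ⌀14, A = 153.94 mm², y = 11 mm, Ī = 1885.7 mm⁴.
Centroid: ȳ = ΣA·y / ΣA = 62.199 mm.
Transfer each piece to the horizontal axis through the centroid using Ī + A·d² with d = y − 62.199:
  bottom plate: d = -51.199 mm → contributes +10 540 242 mm⁴
  web plate: d = 24.801 mm → contributes +2 630 446 mm⁴
  top plate: d = 96.801 mm → contributes +15 769 749 mm⁴
  hole: d = -51.199 mm → contributes −405 410 mm⁴
Total I = 28 535 026 mm⁴.

I_x ≈ 2.85 × 10⁷ mm⁴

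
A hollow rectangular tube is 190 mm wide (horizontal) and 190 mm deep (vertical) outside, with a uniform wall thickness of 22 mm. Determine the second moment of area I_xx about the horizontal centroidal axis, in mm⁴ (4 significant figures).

Treat the section as a set of non-overlapping primitives; coordinates are from the bounding-box lower-left.
Outer rectangle: 190 × 190, A = 36 100 mm², y = 95 mm, Ī = 108 600 833 mm⁴.
Inner void (subtracted): 146 × 146, A = 21 316 mm², y = 95 mm, Ī = 37 864 321 mm⁴.
By symmetry the centroid is at mid-height, ȳ = 95 mm.
All pieces are centred on the horizontal centroidal axis, so I = ΣĪ (holes subtracted) = 70 736 512 mm⁴.

I_xx ≈ 7.074 × 10⁷ mm⁴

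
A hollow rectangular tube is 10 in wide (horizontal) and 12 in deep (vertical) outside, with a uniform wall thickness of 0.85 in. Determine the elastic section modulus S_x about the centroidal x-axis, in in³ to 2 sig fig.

Split into non-overlapping primitives; take the origin at the lower-left of the bounding box.
Outer rectangle: 10 × 12, A = 120 in², y = 6 in, Ī = 1 440 in⁴.
Inner void (subtracted): 8.3 × 10.3, A = 85.49 in², y = 6 in, Ī = 755.8 in⁴.
By symmetry the centroid is at mid-height, ȳ = 6 in.
All pieces are centred on the centroidal x-axis, so I = ΣĪ (holes subtracted) = 684.2 in⁴.
Extreme fibre distance c = 6 in; S = I/c = 114 in³.

S_x ≈ 110 in³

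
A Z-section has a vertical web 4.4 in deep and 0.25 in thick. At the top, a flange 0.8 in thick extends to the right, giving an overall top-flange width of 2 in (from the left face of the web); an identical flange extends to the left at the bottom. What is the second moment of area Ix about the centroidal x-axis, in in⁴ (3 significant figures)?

Decompose the section into non-overlapping parts with the origin at the bottom-left of its bounding rectangle.
Web: 0.25 × 4.4, A = 1.1 in², y = 2.2 in, Ī = 1.7747 in⁴.
Top flange (beyond web): 1.75 × 0.8, A = 1.4 in², y = 4 in, Ī = 0.074667 in⁴.
Bottom flange (beyond web): 1.75 × 0.8, A = 1.4 in², y = 0.4 in, Ī = 0.074667 in⁴.
Centroid: ȳ = ΣA·y / ΣA = 2.2 in.
Transfer each piece to the centroidal x-axis using Ī + A·d² with d = y − 2.2:
  web: d = 0 in → contributes +1.7747 in⁴
  top flange (beyond web): d = 1.8 in → contributes +4.6107 in⁴
  bottom flange (beyond web): d = -1.8 in → contributes +4.6107 in⁴
Total I = 10.996 in⁴.

Ix ≈ 11.0 in⁴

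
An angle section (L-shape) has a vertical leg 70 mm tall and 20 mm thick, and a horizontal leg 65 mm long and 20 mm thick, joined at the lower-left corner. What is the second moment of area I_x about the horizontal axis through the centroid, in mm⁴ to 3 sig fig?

Split into non-overlapping primitives; take the origin at the lower-left of the bounding box.
Vertical leg: 20 × 70, A = 1 400 mm², y = 35 mm, Ī = 571 667 mm⁴.
Horizontal leg (remainder): 45 × 20, A = 900 mm², y = 10 mm, Ī = 30 000 mm⁴.
Centroid: ȳ = ΣA·y / ΣA = 25.217 mm.
Transfer each piece to the horizontal axis through the centroid using Ī + A·d² with d = y − 25.217:
  vertical leg: d = 9.7826 mm → contributes +705 646 mm⁴
  horizontal leg (remainder): d = -15.217 mm → contributes +238 412 mm⁴
Total I = 944 058 mm⁴.

I_x ≈ 9.44 × 10⁵ mm⁴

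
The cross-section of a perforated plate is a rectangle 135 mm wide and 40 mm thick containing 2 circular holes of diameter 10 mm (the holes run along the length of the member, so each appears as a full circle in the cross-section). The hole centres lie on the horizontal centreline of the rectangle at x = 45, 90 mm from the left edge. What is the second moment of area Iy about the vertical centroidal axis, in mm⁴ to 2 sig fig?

Break the section into simple shapes (no overlaps), measuring from the bottom-left corner of the bounding box.
Plate: 135 × 40, A = 5 400 mm², x = 67.5 mm, Ī = 8 201 250 mm⁴.
Hole 1 (subtracted): ⌀10, A = 78.54 mm², x = 45 mm, Ī = 490.9 mm⁴.
Hole 2 (subtracted): ⌀10, A = 78.54 mm², x = 90 mm, Ī = 490.9 mm⁴.
By symmetry the centroid is at mid-width, x̄ = 67.5 mm.
Transfer each piece to the vertical centroidal axis using Ī + A·d² with d = x − 67.5:
  plate: d = 0 mm → contributes +8 201 250 mm⁴
  hole 1: d = -22.5 mm → contributes −40 252 mm⁴
  hole 2: d = 22.5 mm → contributes −40 252 mm⁴
Total I = 8 120 747 mm⁴.

Iy ≈ 8.1 × 10⁶ mm⁴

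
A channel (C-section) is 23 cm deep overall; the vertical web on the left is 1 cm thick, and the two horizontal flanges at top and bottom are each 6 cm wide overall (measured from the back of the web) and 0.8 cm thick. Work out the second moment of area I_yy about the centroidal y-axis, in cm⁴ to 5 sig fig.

I_yy ≈ 72.003 cm⁴

Decompose the section into non-overlapping parts with the origin at the bottom-left of its bounding rectangle.
Web: 1 × 23, A = 23 cm², x = 0.5 cm, Ī = 1.916667 cm⁴.
Top flange (beyond web): 5 × 0.8, A = 4 cm², x = 3.5 cm, Ī = 8.333333 cm⁴.
Bottom flange (beyond web): 5 × 0.8, A = 4 cm², x = 3.5 cm, Ī = 8.333333 cm⁴.
Centroid: x̄ = ΣA·x / ΣA = 1.274194 cm.
Transfer each piece to the centroidal y-axis using Ī + A·d² with d = x − 1.274194:
  web: d = -0.7741935 cm → contributes +15.70231 cm⁴
  top flange (beyond web): d = 2.225806 cm → contributes +28.15019 cm⁴
  bottom flange (beyond web): d = 2.225806 cm → contributes +28.15019 cm⁴
Total I = 72.00269 cm⁴.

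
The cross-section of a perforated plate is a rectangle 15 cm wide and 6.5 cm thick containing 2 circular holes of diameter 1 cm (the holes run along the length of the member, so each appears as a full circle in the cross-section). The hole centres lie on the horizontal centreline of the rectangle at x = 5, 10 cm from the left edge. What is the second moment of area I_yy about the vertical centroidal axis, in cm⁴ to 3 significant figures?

Decompose the section into non-overlapping parts with the origin at the bottom-left of its bounding rectangle.
Plate: 15 × 6.5, A = 97.5 cm², x = 7.5 cm, Ī = 1828.1 cm⁴.
Hole 1 (subtracted): ⌀1, A = 0.7854 cm², x = 5 cm, Ī = 0.049087 cm⁴.
Hole 2 (subtracted): ⌀1, A = 0.7854 cm², x = 10 cm, Ī = 0.049087 cm⁴.
By symmetry the centroid is at mid-width, x̄ = 7.5 cm.
Transfer each piece to the vertical centroidal axis using Ī + A·d² with d = x − 7.5:
  plate: d = 0 cm → contributes +1828.1 cm⁴
  hole 1: d = -2.5 cm → contributes −4.9578 cm⁴
  hole 2: d = 2.5 cm → contributes −4.9578 cm⁴
Total I = 1818.2 cm⁴.

I_yy ≈ 1820 cm⁴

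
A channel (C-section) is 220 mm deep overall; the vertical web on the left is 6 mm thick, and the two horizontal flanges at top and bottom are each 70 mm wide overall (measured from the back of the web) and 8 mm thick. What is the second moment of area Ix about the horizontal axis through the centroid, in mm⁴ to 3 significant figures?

Ix ≈ 1.68 × 10⁷ mm⁴

Break the section into simple shapes (no overlaps), measuring from the bottom-left corner of the bounding box.
Web: 6 × 220, A = 1 320 mm², y = 110 mm, Ī = 5 324 000 mm⁴.
Top flange (beyond web): 64 × 8, A = 512 mm², y = 216 mm, Ī = 2730.7 mm⁴.
Bottom flange (beyond web): 64 × 8, A = 512 mm², y = 4 mm, Ī = 2730.7 mm⁴.
By symmetry the centroid is at mid-height, ȳ = 110 mm.
Transfer each piece to the horizontal axis through the centroid using Ī + A·d² with d = y − 110:
  web: d = 0 mm → contributes +5 324 000 mm⁴
  top flange (beyond web): d = 106 mm → contributes +5 755 563 mm⁴
  bottom flange (beyond web): d = -106 mm → contributes +5 755 563 mm⁴
Total I = 16 835 125 mm⁴.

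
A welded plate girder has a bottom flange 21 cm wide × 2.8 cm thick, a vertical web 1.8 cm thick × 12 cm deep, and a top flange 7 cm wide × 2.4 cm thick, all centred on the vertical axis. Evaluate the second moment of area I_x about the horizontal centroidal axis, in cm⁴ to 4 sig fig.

Break the section into simple shapes (no overlaps), measuring from the bottom-left corner of the bounding box.
Bottom plate: 21 × 2.8, A = 58.8 cm², y = 1.4 cm, Ī = 38.416 cm⁴.
Web plate: 1.8 × 12, A = 21.6 cm², y = 8.8 cm, Ī = 259.2 cm⁴.
Top plate: 7 × 2.4, A = 16.8 cm², y = 16 cm, Ī = 8.064 cm⁴.
Centroid: ȳ = ΣA·y / ΣA = 5.5679 cm.
Transfer each piece to the horizontal centroidal axis using Ī + A·d² with d = y − 5.5679:
  bottom plate: d = -4.1679 cm → contributes +1059.85 cm⁴
  web plate: d = 3.2321 cm → contributes +484.844 cm⁴
  top plate: d = 10.4321 cm → contributes +1836.39 cm⁴
Total I = 3381.08 cm⁴.

I_x ≈ 3381 cm⁴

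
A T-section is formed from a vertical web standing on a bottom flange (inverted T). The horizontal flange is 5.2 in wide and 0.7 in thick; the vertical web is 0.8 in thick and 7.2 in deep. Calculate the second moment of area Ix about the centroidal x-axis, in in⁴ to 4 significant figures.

Ix ≈ 59.83 in⁴

Break the section into simple shapes (no overlaps), measuring from the bottom-left corner of the bounding box.
Flange: 5.2 × 0.7, A = 3.64 in², y = 0.35 in, Ī = 0.148633 in⁴.
Web: 0.8 × 7.2, A = 5.76 in², y = 4.3 in, Ī = 24.8832 in⁴.
Centroid: ȳ = ΣA·y / ΣA = 2.77043 in.
Transfer each piece to the centroidal x-axis using Ī + A·d² with d = y − 2.77043:
  flange: d = -2.42043 in → contributes +21.4734 in⁴
  web: d = 1.52957 in → contributes +38.3593 in⁴
Total I = 59.8327 in⁴.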